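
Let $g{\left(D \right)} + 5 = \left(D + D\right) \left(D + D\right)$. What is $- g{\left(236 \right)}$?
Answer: $-222779$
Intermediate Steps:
$g{\left(D \right)} = -5 + 4 D^{2}$ ($g{\left(D \right)} = -5 + \left(D + D\right) \left(D + D\right) = -5 + 2 D 2 D = -5 + 4 D^{2}$)
$- g{\left(236 \right)} = - (-5 + 4 \cdot 236^{2}) = - (-5 + 4 \cdot 55696) = - (-5 + 222784) = \left(-1\right) 222779 = -222779$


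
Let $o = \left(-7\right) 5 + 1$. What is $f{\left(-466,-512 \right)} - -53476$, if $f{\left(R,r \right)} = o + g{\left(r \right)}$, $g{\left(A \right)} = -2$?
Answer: $53440$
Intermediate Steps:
$o = -34$ ($o = -35 + 1 = -34$)
$f{\left(R,r \right)} = -36$ ($f{\left(R,r \right)} = -34 - 2 = -36$)
$f{\left(-466,-512 \right)} - -53476 = -36 - -53476 = -36 + 53476 = 53440$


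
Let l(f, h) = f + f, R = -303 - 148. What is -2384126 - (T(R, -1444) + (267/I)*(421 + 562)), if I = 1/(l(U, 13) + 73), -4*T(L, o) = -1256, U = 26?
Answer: -35192065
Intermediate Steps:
R = -451
l(f, h) = 2*f
T(L, o) = 314 (T(L, o) = -1/4*(-1256) = 314)
I = 1/125 (I = 1/(2*26 + 73) = 1/(52 + 73) = 1/125 ≈ 0.0080000)
-2384126 - (T(R, -1444) + (267/I)*(421 + 562)) = -2384126 - (314 + (267/(1/125))*(421 + 562)) = -2384126 - (314 + (267*125)*983) = -2384126 - (314 + 33375*983) = -2384126 - (314 + 32807625) = -2384126 - 1*32807939 = -2384126 - 32807939 = -35192065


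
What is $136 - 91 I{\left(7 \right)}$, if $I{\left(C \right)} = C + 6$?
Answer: $-1047$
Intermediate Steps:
$I{\left(C \right)} = 6 + C$
$136 - 91 I{\left(7 \right)} = 136 - 91 \left(6 + 7\right) = 136 - 1183 = -1047$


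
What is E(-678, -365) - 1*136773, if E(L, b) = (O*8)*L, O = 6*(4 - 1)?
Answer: -234405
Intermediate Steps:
O = 18 (O = 6*3 = 18)
E(L, b) = 144*L (E(L, b) = (18*8)*L = 144*L)
E(-678, -365) - 1*136773 = 144*(-678) - 1*136773 = -97632 - 136773 = -234405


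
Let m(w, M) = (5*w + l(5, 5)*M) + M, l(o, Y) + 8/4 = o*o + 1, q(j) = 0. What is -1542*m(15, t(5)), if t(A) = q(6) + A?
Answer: -308400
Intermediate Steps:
t(A) = A (t(A) = 0 + A = A)
l(o, Y) = -1 + o**2 (l(o, Y) = -2 + (o*o + 1) = -2 + (o**2 + 1) = -2 + (1 + o**2) = -1 + o**2)
m(w, M) = 5*w + 25*M (m(w, M) = (5*w + (-1 + 5**2)*M) + M = (5*w + (-1 + 25)*M) + M = (5*w + 24*M) + M = 5*w + 25*M)
-1542*m(15, t(5)) = -1542*(5*15 + 25*5) = -1542*(75 + 125) = -1542*200 = -308400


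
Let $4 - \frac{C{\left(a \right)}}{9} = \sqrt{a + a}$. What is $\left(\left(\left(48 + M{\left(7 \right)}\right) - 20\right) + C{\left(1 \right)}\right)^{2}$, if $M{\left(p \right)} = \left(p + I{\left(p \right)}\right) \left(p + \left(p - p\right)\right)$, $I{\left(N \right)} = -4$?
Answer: $7387 - 1530 \sqrt{2} \approx 5223.3$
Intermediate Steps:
$C{\left(a \right)} = 36 - 9 \sqrt{2} \sqrt{a}$ ($C{\left(a \right)} = 36 - 9 \sqrt{a + a} = 36 - 9 \sqrt{2 a} = 36 - 9 \sqrt{2} \sqrt{a}$)
$M{\left(p \right)} = p \left(-4 + p\right)$ ($M{\left(p \right)} = \left(p - 4\right) \left(p + \left(p - p\right)\right) = \left(-4 + p\right) \left(p + 0\right) = \left(-4 + p\right) p = p \left(-4 + p\right)$)
$\left(\left(\left(48 + M{\left(7 \right)}\right) - 20\right) + C{\left(1 \right)}\right)^{2} = \left(\left(\left(48 + 7 \left(-4 + 7\right)\right) - 20\right) + \left(36 - 9 \sqrt{2} \sqrt{1}\right)\right)^{2} = \left(\left(\left(48 + 7 \cdot 3\right) - 20\right) + \left(36 - 9 \sqrt{2} \cdot 1\right)\right)^{2} = \left(\left(\left(48 + 21\right) - 20\right) + \left(36 - 9 \sqrt{2}\right)\right)^{2} = \left(\left(69 - 20\right) + \left(36 - 9 \sqrt{2}\right)\right)^{2} = \left(49 + \left(36 - 9 \sqrt{2}\right)\right)^{2} = \left(85 - 9 \sqrt{2}\right)^{2}$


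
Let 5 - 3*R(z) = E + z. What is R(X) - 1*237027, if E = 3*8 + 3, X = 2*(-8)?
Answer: -237029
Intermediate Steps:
X = -16
E = 27 (E = 24 + 3 = 27)
R(z) = -22/3 - z/3 (R(z) = 5/3 - (27 + z)/3 = 5/3 + (-9 - z/3) = -22/3 - z/3)
R(X) - 1*237027 = (-22/3 - ⅓*(-16)) - 1*237027 = (-22/3 + 16/3) - 237027 = -2 - 237027 = -237029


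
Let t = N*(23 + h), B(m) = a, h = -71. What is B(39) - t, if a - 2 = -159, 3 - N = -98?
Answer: 4691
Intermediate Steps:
N = 101 (N = 3 - 1*(-98) = 3 + 98 = 101)
a = -157 (a = 2 - 159 = -157)
B(m) = -157
t = -4848 (t = 101*(23 - 71) = 101*(-48) = -4848)
B(39) - t = -157 - 1*(-4848) = -157 + 4848 = 4691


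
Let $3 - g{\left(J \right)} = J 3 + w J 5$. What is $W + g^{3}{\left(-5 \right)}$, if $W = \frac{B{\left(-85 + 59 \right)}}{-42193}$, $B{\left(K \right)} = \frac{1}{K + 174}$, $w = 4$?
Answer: $\frac{10260018478047}{6244564} \approx 1.643 \cdot 10^{6}$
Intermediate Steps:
$g{\left(J \right)} = 3 - 23 J$ ($g{\left(J \right)} = 3 - \left(J 3 + 4 J 5\right) = 3 - \left(3 J + 20 J\right) = 3 - 23 J$)
$B{\left(K \right)} = \frac{1}{174 + K}$
$W = - \frac{1}{6244564}$ ($W = \frac{1}{\left(174 + \left(-85 + 59\right)\right) \left(-42193\right)} = \frac{1}{174 - 26} \left(- \frac{1}{42193}\right) = \frac{1}{148} \left(- \frac{1}{42193}\right) = - \frac{1}{6244564} \approx -1.6014 \cdot 10^{-7}$)
$W + g^{3}{\left(-5 \right)} = - \frac{1}{6244564} + \left(3 - -115\right)^{3} = - \frac{1}{6244564} + \left(3 + 115\right)^{3} = - \frac{1}{6244564} + 118^{3} = - \frac{1}{6244564} + 1643032 = \frac{10260018478047}{6244564}$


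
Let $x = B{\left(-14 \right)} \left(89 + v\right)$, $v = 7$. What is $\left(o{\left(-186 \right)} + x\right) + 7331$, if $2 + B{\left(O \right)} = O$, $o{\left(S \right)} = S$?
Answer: $5609$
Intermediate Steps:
$B{\left(O \right)} = -2 + O$
$x = -1536$ ($x = \left(-2 - 14\right) \left(89 + 7\right) = \left(-16\right) 96 = -1536$)
$\left(o{\left(-186 \right)} + x\right) + 7331 = \left(-186 - 1536\right) + 7331 = -1722 + 7331 = 5609$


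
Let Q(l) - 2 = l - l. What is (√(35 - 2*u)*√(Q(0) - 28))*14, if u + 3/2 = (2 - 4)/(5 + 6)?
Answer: 28*I*√30173/11 ≈ 442.16*I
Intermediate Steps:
u = -37/22 (u = -3/2 + (2 - 4)/(5 + 6) = -3/2 - 2/11 = -37/22 ≈ -1.6818)
Q(l) = 2 (Q(l) = 2 + (l - l) = 2 + 0 = 2)
(√(35 - 2*u)*√(Q(0) - 28))*14 = (√(35 - 2*(-37/22))*√(2 - 28))*14 = (√(35 + 37/11)*√(-26))*14 = (√(422/11)*(I*√26))*14 = ((√4642/11)*(I*√26))*14 = (2*I*√30173/11)*14 = 28*I*√30173/11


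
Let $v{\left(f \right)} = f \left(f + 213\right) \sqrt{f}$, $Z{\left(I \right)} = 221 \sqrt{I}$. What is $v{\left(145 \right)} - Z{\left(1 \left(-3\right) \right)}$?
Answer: $51910 \sqrt{145} - 221 i \sqrt{3} \approx 6.2508 \cdot 10^{5} - 382.78 i$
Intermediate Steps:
$v{\left(f \right)} = f^{\frac{3}{2}} \left(213 + f\right)$ ($v{\left(f \right)} = f \left(213 + f\right) \sqrt{f} = f^{\frac{3}{2}} \left(213 + f\right)$)
$v{\left(145 \right)} - Z{\left(1 \left(-3\right) \right)} = 145^{\frac{3}{2}} \left(213 + 145\right) - 221 \sqrt{1 \left(-3\right)} = 145 \sqrt{145} \cdot 358 - 221 \sqrt{-3} = 51910 \sqrt{145} - 221 i \sqrt{3}$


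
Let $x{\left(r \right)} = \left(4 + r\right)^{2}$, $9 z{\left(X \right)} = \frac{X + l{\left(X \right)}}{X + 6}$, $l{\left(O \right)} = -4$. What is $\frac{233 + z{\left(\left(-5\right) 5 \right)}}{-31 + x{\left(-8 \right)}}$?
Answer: $- \frac{39872}{2565} \approx -15.545$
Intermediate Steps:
$z{\left(X \right)} = \frac{-4 + X}{9 \left(6 + X\right)}$ ($z{\left(X \right)} = \frac{\left(X - 4\right) \frac{1}{X + 6}}{9} = \frac{\left(-4 + X\right) \frac{1}{6 + X}}{9} = \frac{\frac{1}{6 + X} \left(-4 + X\right)}{9} = \frac{-4 + X}{9 \left(6 + X\right)}$)
$\frac{233 + z{\left(\left(-5\right) 5 \right)}}{-31 + x{\left(-8 \right)}} = \frac{233 + \frac{-4 - 25}{9 \left(6 - 25\right)}}{-31 + \left(4 - 8\right)^{2}} = \frac{233 + \frac{-4 - 25}{9 \left(6 - 25\right)}}{-31 + \left(-4\right)^{2}} = \frac{233 + \frac{1}{9} \frac{1}{-19} \left(-29\right)}{-31 + 16} = \frac{233 + \frac{1}{9} \left(- \frac{1}{19}\right) \left(-29\right)}{-15} = \left(233 + \frac{29}{171}\right) \left(- \frac{1}{15}\right) = \frac{39872}{171} \left(- \frac{1}{15}\right) = - \frac{39872}{2565}$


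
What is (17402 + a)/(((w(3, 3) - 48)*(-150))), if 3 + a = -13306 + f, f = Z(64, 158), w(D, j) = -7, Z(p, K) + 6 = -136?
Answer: 1317/2750 ≈ 0.47891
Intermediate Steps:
Z(p, K) = -142 (Z(p, K) = -6 - 136 = -142)
f = -142
a = -13451 (a = -3 + (-13306 - 142) = -3 - 13448 = -13451)
(17402 + a)/(((w(3, 3) - 48)*(-150))) = (17402 - 13451)/(((-7 - 48)*(-150))) = 3951/((-55*(-150))) = 3951/8250 = 3951*(1/8250) = 1317/2750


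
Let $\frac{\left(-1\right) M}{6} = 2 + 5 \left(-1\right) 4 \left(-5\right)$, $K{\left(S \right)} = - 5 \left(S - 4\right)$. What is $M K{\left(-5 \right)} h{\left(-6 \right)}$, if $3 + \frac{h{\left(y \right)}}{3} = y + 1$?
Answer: $660960$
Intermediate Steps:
$h{\left(y \right)} = -6 + 3 y$ ($h{\left(y \right)} = -9 + 3 \left(y + 1\right) = -9 + 3 \left(1 + y\right) = -9 + \left(3 + 3 y\right) = -6 + 3 y$)
$K{\left(S \right)} = 20 - 5 S$ ($K{\left(S \right)} = - 5 \left(-4 + S\right) = 20 - 5 S$)
$M = -612$ ($M = - 6 \left(2 + 5 \left(-1\right) 4 \left(-5\right)\right) = - 6 \left(2 + \left(-5\right) 4 \left(-5\right)\right) = - 6 \left(2 - -100\right) = - 6 \left(2 + 100\right) = \left(-6\right) 102 = -612$)
$M K{\left(-5 \right)} h{\left(-6 \right)} = - 612 \left(20 - -25\right) \left(-6 + 3 \left(-6\right)\right) = - 612 \left(20 + 25\right) \left(-6 - 18\right) = \left(-612\right) 45 \left(-24\right) = \left(-27540\right) \left(-24\right) = 660960$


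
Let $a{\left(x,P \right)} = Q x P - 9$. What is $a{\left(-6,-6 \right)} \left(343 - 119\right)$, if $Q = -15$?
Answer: $-122976$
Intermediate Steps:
$a{\left(x,P \right)} = -9 - 15 P x$ ($a{\left(x,P \right)} = - 15 x P - 9 = - 15 P x - 9 = -9 - 15 P x$)
$a{\left(-6,-6 \right)} \left(343 - 119\right) = \left(-9 - \left(-90\right) \left(-6\right)\right) \left(343 - 119\right) = \left(-9 - 540\right) 224 = \left(-549\right) 224 = -122976$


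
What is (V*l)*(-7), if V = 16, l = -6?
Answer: 672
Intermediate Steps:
(V*l)*(-7) = (16*(-6))*(-7) = -96*(-7) = 672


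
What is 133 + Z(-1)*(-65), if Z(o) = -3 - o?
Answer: 263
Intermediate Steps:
133 + Z(-1)*(-65) = 133 + (-3 - 1*(-1))*(-65) = 133 + (-3 + 1)*(-65) = 133 - 2*(-65) = 133 + 130 = 263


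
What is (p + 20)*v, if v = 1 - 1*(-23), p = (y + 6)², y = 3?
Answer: 2424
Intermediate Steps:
p = 81 (p = (3 + 6)² = 9² = 81)
v = 24 (v = 1 + 23 = 24)
(p + 20)*v = (81 + 20)*24 = 101*24 = 2424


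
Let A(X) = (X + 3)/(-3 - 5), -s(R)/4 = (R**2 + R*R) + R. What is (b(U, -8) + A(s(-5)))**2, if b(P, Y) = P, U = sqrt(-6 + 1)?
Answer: 31009/64 + 177*I*sqrt(5)/4 ≈ 484.52 + 98.946*I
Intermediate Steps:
U = I*sqrt(5) (U = sqrt(-5) = I*sqrt(5) ≈ 2.2361*I)
s(R) = -8*R**2 - 4*R (s(R) = -4*((R**2 + R*R) + R) = -4*((R**2 + R**2) + R) = -4*(2*R**2 + R) = -4*(R + 2*R**2) = -8*R**2 - 4*R)
A(X) = -3/8 - X/8 (A(X) = (3 + X)/(-8) = (3 + X)*(-1/8) = -3/8 - X/8)
(b(U, -8) + A(s(-5)))**2 = (I*sqrt(5) + (-3/8 - (-1)*(-5)*(1 + 2*(-5))/2))**2 = (I*sqrt(5) + (-3/8 - (-1)*(-5)*(1 - 10)/2))**2 = (I*sqrt(5) + (-3/8 - (-1)*(-5)*(-9)/2))**2 = (I*sqrt(5) + (-3/8 - 1/8*(-180)))**2 = (I*sqrt(5) + (-3/8 + 45/2))**2 = (I*sqrt(5) + 177/8)**2 = (177/8 + I*sqrt(5))**2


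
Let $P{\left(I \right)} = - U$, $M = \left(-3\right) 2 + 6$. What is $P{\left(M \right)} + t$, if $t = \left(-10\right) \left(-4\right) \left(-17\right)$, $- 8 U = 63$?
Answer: $- \frac{5377}{8} \approx -672.13$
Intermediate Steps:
$U = - \frac{63}{8}$ ($U = \left(- \frac{1}{8}\right) 63 = - \frac{63}{8} \approx -7.875$)
$M = 0$ ($M = -6 + 6 = 0$)
$t = -680$ ($t = 40 \left(-17\right) = -680$)
$P{\left(I \right)} = \frac{63}{8}$ ($P{\left(I \right)} = \left(-1\right) \left(- \frac{63}{8}\right) = \frac{63}{8}$)
$P{\left(M \right)} + t = \frac{63}{8} - 680 = - \frac{5377}{8}$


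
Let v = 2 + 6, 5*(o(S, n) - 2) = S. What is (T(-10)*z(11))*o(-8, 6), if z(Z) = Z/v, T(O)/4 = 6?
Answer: 66/5 ≈ 13.200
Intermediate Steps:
T(O) = 24 (T(O) = 4*6 = 24)
o(S, n) = 2 + S/5
v = 8
z(Z) = Z/8
(T(-10)*z(11))*o(-8, 6) = (24*((⅛)*11))*(2 + (⅕)*(-8)) = (24*(11/8))*(2 - 8/5) = 33*(⅖) = 66/5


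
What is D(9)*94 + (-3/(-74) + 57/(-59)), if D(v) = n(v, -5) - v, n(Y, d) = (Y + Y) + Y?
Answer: 7383231/4366 ≈ 1691.1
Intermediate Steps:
n(Y, d) = 3*Y (n(Y, d) = 2*Y + Y = 3*Y)
D(v) = 2*v (D(v) = 3*v - v = 2*v)
D(9)*94 + (-3/(-74) + 57/(-59)) = (2*9)*94 + (-3/(-74) + 57/(-59)) = 18*94 + (-3*(-1/74) + 57*(-1/59)) = 1692 + (3/74 - 57/59) = 1692 - 4041/4366 = 7383231/4366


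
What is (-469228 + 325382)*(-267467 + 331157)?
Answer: -9161551740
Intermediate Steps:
(-469228 + 325382)*(-267467 + 331157) = -143846*63690 = -9161551740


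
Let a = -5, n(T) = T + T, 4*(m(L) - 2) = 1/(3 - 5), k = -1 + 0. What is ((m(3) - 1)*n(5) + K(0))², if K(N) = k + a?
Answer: 121/16 ≈ 7.5625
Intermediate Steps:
k = -1
m(L) = 15/8 (m(L) = 2 + 1/(4*(3 - 5)) = 2 + (¼)/(-2) = 2 + (¼)*(-½) = 2 - ⅛ = 15/8)
n(T) = 2*T
K(N) = -6 (K(N) = -1 - 5 = -6)
((m(3) - 1)*n(5) + K(0))² = ((15/8 - 1)*(2*5) - 6)² = ((7/8)*10 - 6)² = (35/4 - 6)² = (11/4)² = 121/16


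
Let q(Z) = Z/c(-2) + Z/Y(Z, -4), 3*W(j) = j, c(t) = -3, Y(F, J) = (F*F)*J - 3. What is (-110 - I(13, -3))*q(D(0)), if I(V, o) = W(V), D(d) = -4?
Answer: -96040/603 ≈ -159.27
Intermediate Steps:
Y(F, J) = -3 + J*F² (Y(F, J) = F²*J - 3 = J*F² - 3 = -3 + J*F²)
W(j) = j/3
I(V, o) = V/3
q(Z) = -Z/3 + Z/(-3 - 4*Z²) (q(Z) = Z/(-3) + Z/(-3 - 4*Z²) = Z*(-⅓) + Z/(-3 - 4*Z²) = -Z/3 + Z/(-3 - 4*Z²))
(-110 - I(13, -3))*q(D(0)) = (-110 - 13/3)*((-6*(-4) - 4*(-4)³)/(9 + 12*(-4)²)) = (-110 - 1*13/3)*((24 - 4*(-64))/(9 + 12*16)) = (-110 - 13/3)*((24 + 256)/(9 + 192)) = -343*280/(3*201) = -343*280/603 = -343/3*280/201 = -96040/603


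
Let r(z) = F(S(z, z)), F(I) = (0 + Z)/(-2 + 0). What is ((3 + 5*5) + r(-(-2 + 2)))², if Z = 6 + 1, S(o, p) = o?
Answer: 2401/4 ≈ 600.25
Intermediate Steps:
Z = 7
F(I) = -7/2 (F(I) = (0 + 7)/(-2 + 0) = 7/(-2) = 7*(-½) = -7/2)
r(z) = -7/2
((3 + 5*5) + r(-(-2 + 2)))² = ((3 + 5*5) - 7/2)² = ((3 + 25) - 7/2)² = (28 - 7/2)² = (49/2)² = 2401/4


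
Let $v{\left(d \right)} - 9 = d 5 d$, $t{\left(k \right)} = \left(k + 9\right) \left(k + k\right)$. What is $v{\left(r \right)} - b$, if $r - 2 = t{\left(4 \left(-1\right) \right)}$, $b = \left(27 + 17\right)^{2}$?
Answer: $5293$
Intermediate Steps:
$t{\left(k \right)} = 2 k \left(9 + k\right)$ ($t{\left(k \right)} = \left(9 + k\right) 2 k = 2 k \left(9 + k\right)$)
$b = 1936$ ($b = 44^{2} = 1936$)
$r = -38$ ($r = 2 + 2 \cdot 4 \left(-1\right) \left(9 + 4 \left(-1\right)\right) = 2 + 2 \left(-4\right) \left(9 - 4\right) = 2 + 2 \left(-4\right) 5 = 2 - 40 = -38$)
$v{\left(d \right)} = 9 + 5 d^{2}$ ($v{\left(d \right)} = 9 + d 5 d = 9 + 5 d d = 9 + 5 d^{2}$)
$v{\left(r \right)} - b = \left(9 + 5 \left(-38\right)^{2}\right) - 1936 = \left(9 + 5 \cdot 1444\right) - 1936 = \left(9 + 7220\right) - 1936 = 7229 - 1936 = 5293$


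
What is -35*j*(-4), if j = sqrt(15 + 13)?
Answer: 280*sqrt(7) ≈ 740.81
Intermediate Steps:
j = 2*sqrt(7) (j = sqrt(28) = 2*sqrt(7) ≈ 5.2915)
-35*j*(-4) = -70*sqrt(7)*(-4) = 280*sqrt(7)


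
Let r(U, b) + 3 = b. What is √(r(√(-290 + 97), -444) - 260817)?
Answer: 4*I*√16329 ≈ 511.14*I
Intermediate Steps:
r(U, b) = -3 + b
√(r(√(-290 + 97), -444) - 260817) = √((-3 - 444) - 260817) = √(-447 - 260817) = √(-261264) = 4*I*√16329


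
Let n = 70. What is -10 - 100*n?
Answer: -7010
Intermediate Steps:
-10 - 100*n = -10 - 100*70 = -10 - 7000 = -7010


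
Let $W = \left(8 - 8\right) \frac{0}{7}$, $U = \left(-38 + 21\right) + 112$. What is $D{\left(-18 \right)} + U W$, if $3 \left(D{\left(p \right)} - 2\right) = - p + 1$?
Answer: $\frac{25}{3} \approx 8.3333$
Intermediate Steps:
$U = 95$ ($U = -17 + 112 = 95$)
$D{\left(p \right)} = \frac{7}{3} - \frac{p}{3}$ ($D{\left(p \right)} = 2 + \frac{- p + 1}{3} = 2 + \frac{1 - p}{3} = 2 - \left(- \frac{1}{3} + \frac{p}{3}\right) = \frac{7}{3} - \frac{p}{3}$)
$W = 0$ ($W = 0 \cdot 0 \cdot \frac{1}{7} = 0 \cdot 0 = 0$)
$D{\left(-18 \right)} + U W = \left(\frac{7}{3} - -6\right) + 95 \cdot 0 = \left(\frac{7}{3} + 6\right) + 0 = \frac{25}{3} + 0 = \frac{25}{3}$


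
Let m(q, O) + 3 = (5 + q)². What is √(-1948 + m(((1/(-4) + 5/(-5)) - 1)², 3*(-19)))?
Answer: 3*I*√52615/16 ≈ 43.009*I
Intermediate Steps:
m(q, O) = -3 + (5 + q)²
√(-1948 + m(((1/(-4) + 5/(-5)) - 1)², 3*(-19))) = √(-1948 + (-3 + (5 + ((1/(-4) + 5/(-5)) - 1)²)²)) = √(-1948 + (-3 + (5 + ((1*(-¼) + 5*(-⅕)) - 1)²)²)) = √(-1948 + (-3 + (5 + ((-¼ - 1) - 1)²)²)) = √(-1948 + (-3 + (5 + (-5/4 - 1)²)²)) = √(-1948 + (-3 + (5 + (-9/4)²)²)) = √(-1948 + (-3 + (5 + 81/16)²)) = √(-1948 + (-3 + (161/16)²)) = √(-1948 + (-3 + 25921/256)) = √(-1948 + 25153/256) = √(-473535/256) = 3*I*√52615/16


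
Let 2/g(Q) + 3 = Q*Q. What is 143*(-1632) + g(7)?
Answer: -5367647/23 ≈ -2.3338e+5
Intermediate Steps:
g(Q) = 2/(-3 + Q²) (g(Q) = 2/(-3 + Q*Q) = 2/(-3 + Q²))
143*(-1632) + g(7) = 143*(-1632) + 2/(-3 + 7²) = -233376 + 2/(-3 + 49) = -233376 + 2/46 = -233376 + 2*(1/46) = -233376 + 1/23 = -5367647/23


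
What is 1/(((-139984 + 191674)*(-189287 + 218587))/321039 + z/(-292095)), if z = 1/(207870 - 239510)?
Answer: 329667308371800/1555221461795435671 ≈ 0.00021197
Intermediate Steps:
z = -1/31640 (z = 1/(-31640) = -1/31640 ≈ -3.1606e-5)
1/(((-139984 + 191674)*(-189287 + 218587))/321039 + z/(-292095)) = 1/(((-139984 + 191674)*(-189287 + 218587))/321039 - 1/31640/(-292095)) = 1/((51690*29300)*(1/321039) - 1/31640*(-1/292095)) = 1/(1514517000*(1/321039) + 1/9241885800) = 1/(504839000/107013 + 1/9241885800) = 1/(1555221461795435671/329667308371800) = 329667308371800/1555221461795435671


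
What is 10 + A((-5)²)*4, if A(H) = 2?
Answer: 18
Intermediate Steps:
10 + A((-5)²)*4 = 10 + 2*4 = 10 + 8 = 18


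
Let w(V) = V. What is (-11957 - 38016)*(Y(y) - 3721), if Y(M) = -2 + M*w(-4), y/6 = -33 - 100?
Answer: 26535663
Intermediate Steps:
y = -798 (y = 6*(-33 - 100) = 6*(-133) = -798)
Y(M) = -2 - 4*M (Y(M) = -2 + M*(-4) = -2 - 4*M)
(-11957 - 38016)*(Y(y) - 3721) = (-11957 - 38016)*((-2 - 4*(-798)) - 3721) = -49973*((-2 + 3192) - 3721) = -49973*(3190 - 3721) = -49973*(-531) = 26535663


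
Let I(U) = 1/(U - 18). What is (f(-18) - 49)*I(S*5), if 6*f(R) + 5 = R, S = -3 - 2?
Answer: 317/258 ≈ 1.2287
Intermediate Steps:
S = -5
f(R) = -⅚ + R/6
I(U) = 1/(-18 + U)
(f(-18) - 49)*I(S*5) = ((-⅚ + (⅙)*(-18)) - 49)/(-18 - 5*5) = ((-⅚ - 3) - 49)/(-18 - 25) = (-23/6 - 49)/(-43) = -317/6*(-1/43) = 317/258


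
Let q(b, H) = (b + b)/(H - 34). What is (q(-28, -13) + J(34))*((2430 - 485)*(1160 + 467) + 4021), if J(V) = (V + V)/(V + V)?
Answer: 326359208/47 ≈ 6.9438e+6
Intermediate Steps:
J(V) = 1 (J(V) = (2*V)/((2*V)) = (2*V)*(1/(2*V)) = 1)
q(b, H) = 2*b/(-34 + H) (q(b, H) = (2*b)/(-34 + H) = 2*b/(-34 + H))
(q(-28, -13) + J(34))*((2430 - 485)*(1160 + 467) + 4021) = (2*(-28)/(-34 - 13) + 1)*((2430 - 485)*(1160 + 467) + 4021) = (2*(-28)/(-47) + 1)*(1945*1627 + 4021) = (2*(-28)*(-1/47) + 1)*(3164515 + 4021) = (56/47 + 1)*3168536 = (103/47)*3168536 = 326359208/47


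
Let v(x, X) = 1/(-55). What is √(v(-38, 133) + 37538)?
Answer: √113552395/55 ≈ 193.75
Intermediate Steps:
v(x, X) = -1/55
√(v(-38, 133) + 37538) = √(-1/55 + 37538) = √(2064589/55) = √113552395/55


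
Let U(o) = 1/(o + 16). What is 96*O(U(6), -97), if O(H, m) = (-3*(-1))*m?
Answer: -27936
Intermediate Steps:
U(o) = 1/(16 + o)
O(H, m) = 3*m
96*O(U(6), -97) = 96*(3*(-97)) = 96*(-291) = -27936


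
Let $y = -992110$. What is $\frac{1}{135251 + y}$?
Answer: $- \frac{1}{856859} \approx -1.1671 \cdot 10^{-6}$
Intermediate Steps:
$\frac{1}{135251 + y} = \frac{1}{135251 - 992110} = \frac{1}{-856859} = - \frac{1}{856859}$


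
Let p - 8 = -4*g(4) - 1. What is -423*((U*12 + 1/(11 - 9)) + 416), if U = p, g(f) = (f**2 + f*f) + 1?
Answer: 916641/2 ≈ 4.5832e+5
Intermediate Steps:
g(f) = 1 + 2*f**2 (g(f) = (f**2 + f**2) + 1 = 2*f**2 + 1 = 1 + 2*f**2)
p = -125 (p = 8 + (-4*(1 + 2*4**2) - 1) = 8 + (-4*(1 + 2*16) - 1) = 8 + (-4*(1 + 32) - 1) = 8 + (-4*33 - 1) = 8 + (-132 - 1) = 8 - 133 = -125)
U = -125
-423*((U*12 + 1/(11 - 9)) + 416) = -423*((-125*12 + 1/(11 - 9)) + 416) = -423*((-1500 + 1/2) + 416) = -423*(-2999/2 + 416) = -423*(-2167/2) = 916641/2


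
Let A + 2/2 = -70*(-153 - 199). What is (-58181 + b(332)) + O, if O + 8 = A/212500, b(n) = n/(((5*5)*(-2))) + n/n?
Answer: -12366336361/212500 ≈ -58195.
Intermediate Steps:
A = 24639 (A = -1 - 70*(-153 - 199) = -1 - 70*(-352) = -1 + 24640 = 24639)
b(n) = 1 - n/50 (b(n) = n/((25*(-2))) + 1 = n/(-50) + 1 = n*(-1/50) + 1 = -n/50 + 1 = 1 - n/50)
O = -1675361/212500 (O = -8 + 24639/212500 = -1675361/212500 ≈ -7.8840)
(-58181 + b(332)) + O = (-58181 + (1 - 1/50*332)) - 1675361/212500 = (-58181 + (1 - 166/25)) - 1675361/212500 = (-58181 - 141/25) - 1675361/212500 = -1454666/25 - 1675361/212500 = -12366336361/212500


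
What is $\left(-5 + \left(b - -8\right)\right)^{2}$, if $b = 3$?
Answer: $36$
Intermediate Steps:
$\left(-5 + \left(b - -8\right)\right)^{2} = \left(-5 + \left(3 - -8\right)\right)^{2} = \left(-5 + \left(3 + 8\right)\right)^{2} = \left(-5 + 11\right)^{2} = 6^{2} = 36$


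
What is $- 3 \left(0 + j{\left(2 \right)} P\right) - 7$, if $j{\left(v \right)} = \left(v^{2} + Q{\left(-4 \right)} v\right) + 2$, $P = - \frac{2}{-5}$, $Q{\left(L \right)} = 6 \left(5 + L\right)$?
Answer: $- \frac{143}{5} \approx -28.6$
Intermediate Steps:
$Q{\left(L \right)} = 30 + 6 L$
$P = \frac{2}{5}$ ($P = \left(-2\right) \left(- \frac{1}{5}\right) = \frac{2}{5} \approx 0.4$)
$j{\left(v \right)} = 2 + v^{2} + 6 v$ ($j{\left(v \right)} = \left(v^{2} + \left(30 + 6 \left(-4\right)\right) v\right) + 2 = \left(v^{2} + \left(30 - 24\right) v\right) + 2 = \left(v^{2} + 6 v\right) + 2 = 2 + v^{2} + 6 v$)
$- 3 \left(0 + j{\left(2 \right)} P\right) - 7 = - 3 \left(0 + \left(2 + 2^{2} + 6 \cdot 2\right) \frac{2}{5}\right) - 7 = - 3 \left(0 + \left(2 + 4 + 12\right) \frac{2}{5}\right) - 7 = - 3 \left(0 + 18 \cdot \frac{2}{5}\right) - 7 = - 3 \left(0 + \frac{36}{5}\right) - 7 = \left(-3\right) \frac{36}{5} - 7 = - \frac{108}{5} - 7 = - \frac{143}{5}$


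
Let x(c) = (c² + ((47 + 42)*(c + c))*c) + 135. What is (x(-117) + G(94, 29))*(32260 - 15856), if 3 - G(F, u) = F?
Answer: 40195951500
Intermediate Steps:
x(c) = 135 + 179*c² (x(c) = (c² + (89*(2*c))*c) + 135 = (c² + (178*c)*c) + 135 = (c² + 178*c²) + 135 = 179*c² + 135 = 135 + 179*c²)
G(F, u) = 3 - F
(x(-117) + G(94, 29))*(32260 - 15856) = ((135 + 179*(-117)²) + (3 - 1*94))*(32260 - 15856) = ((135 + 179*13689) + (3 - 94))*16404 = ((135 + 2450331) - 91)*16404 = (2450466 - 91)*16404 = 2450375*16404 = 40195951500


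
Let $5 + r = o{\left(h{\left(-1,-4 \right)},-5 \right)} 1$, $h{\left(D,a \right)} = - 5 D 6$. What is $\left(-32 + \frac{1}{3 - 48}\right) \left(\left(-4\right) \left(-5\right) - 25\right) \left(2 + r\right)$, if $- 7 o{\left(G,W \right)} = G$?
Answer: $- \frac{24497}{21} \approx -1166.5$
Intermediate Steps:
$h{\left(D,a \right)} = - 30 D$
$o{\left(G,W \right)} = - \frac{G}{7}$
$r = - \frac{65}{7}$ ($r = -5 + - \frac{\left(-30\right) \left(-1\right)}{7} \cdot 1 = -5 + \left(- \frac{1}{7}\right) 30 \cdot 1 = -5 - \frac{30}{7} = - \frac{65}{7} \approx -9.2857$)
$\left(-32 + \frac{1}{3 - 48}\right) \left(\left(-4\right) \left(-5\right) - 25\right) \left(2 + r\right) = \left(-32 + \frac{1}{3 - 48}\right) \left(\left(-4\right) \left(-5\right) - 25\right) \left(2 - \frac{65}{7}\right) = \left(-32 + \frac{1}{-45}\right) \left(20 - 25\right) \left(- \frac{51}{7}\right) = \left(-32 - \frac{1}{45}\right) \left(\left(-5\right) \left(- \frac{51}{7}\right)\right) = \left(- \frac{1441}{45}\right) \frac{255}{7} = - \frac{24497}{21}$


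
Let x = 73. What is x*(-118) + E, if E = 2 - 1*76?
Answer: -8688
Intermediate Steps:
E = -74 (E = 2 - 76 = -74)
x*(-118) + E = 73*(-118) - 74 = -8614 - 74 = -8688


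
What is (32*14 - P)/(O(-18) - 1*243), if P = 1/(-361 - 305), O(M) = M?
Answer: -298369/173826 ≈ -1.7165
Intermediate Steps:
P = -1/666 (P = 1/(-666) = -1/666 ≈ -0.0015015)
(32*14 - P)/(O(-18) - 1*243) = (32*14 - 1*(-1/666))/(-18 - 1*243) = (448 + 1/666)/(-18 - 243) = (298369/666)/(-261) = -1/261*298369/666 = -298369/173826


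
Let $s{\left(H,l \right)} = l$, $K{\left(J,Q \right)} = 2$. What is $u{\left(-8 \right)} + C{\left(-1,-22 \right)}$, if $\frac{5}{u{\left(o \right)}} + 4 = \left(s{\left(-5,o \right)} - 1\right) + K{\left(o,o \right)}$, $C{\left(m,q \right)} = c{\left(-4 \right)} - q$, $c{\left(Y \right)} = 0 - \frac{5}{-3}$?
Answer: $\frac{766}{33} \approx 23.212$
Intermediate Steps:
$c{\left(Y \right)} = \frac{5}{3}$ ($c{\left(Y \right)} = 0 - - \frac{5}{3} = 0 + \frac{5}{3} = \frac{5}{3}$)
$C{\left(m,q \right)} = \frac{5}{3} - q$
$u{\left(o \right)} = \frac{5}{-3 + o}$ ($u{\left(o \right)} = \frac{5}{-4 + \left(\left(o - 1\right) + 2\right)} = \frac{5}{-4 + \left(\left(-1 + o\right) + 2\right)} = \frac{5}{-4 + \left(1 + o\right)} = \frac{5}{-3 + o}$)
$u{\left(-8 \right)} + C{\left(-1,-22 \right)} = \frac{5}{-3 - 8} + \left(\frac{5}{3} - -22\right) = \frac{5}{-11} + \left(\frac{5}{3} + 22\right) = 5 \left(- \frac{1}{11}\right) + \frac{71}{3} = - \frac{5}{11} + \frac{71}{3} = \frac{766}{33}$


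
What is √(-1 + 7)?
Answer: √6 ≈ 2.4495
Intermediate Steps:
√(-1 + 7) = √6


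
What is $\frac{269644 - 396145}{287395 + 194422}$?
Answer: $- \frac{126501}{481817} \approx -0.26255$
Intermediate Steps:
$\frac{269644 - 396145}{287395 + 194422} = - \frac{126501}{481817}$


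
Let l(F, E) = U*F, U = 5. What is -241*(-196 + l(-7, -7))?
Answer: 55671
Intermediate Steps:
l(F, E) = 5*F
-241*(-196 + l(-7, -7)) = -241*(-196 + 5*(-7)) = -241*(-196 - 35) = -241*(-231) = 55671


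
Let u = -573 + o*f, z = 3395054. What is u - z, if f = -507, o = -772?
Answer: -3004223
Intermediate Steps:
u = 390831 (u = -573 - 772*(-507) = -573 + 391404 = 390831)
u - z = 390831 - 1*3395054 = 390831 - 3395054 = -3004223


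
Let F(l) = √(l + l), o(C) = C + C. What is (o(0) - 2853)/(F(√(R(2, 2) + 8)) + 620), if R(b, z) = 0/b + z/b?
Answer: -884430/192197 + 2853*√6/384394 ≈ -4.5835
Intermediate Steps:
R(b, z) = z/b (R(b, z) = 0 + z/b = z/b)
o(C) = 2*C
F(l) = √2*√l (F(l) = √(2*l) = √2*√l)
(o(0) - 2853)/(F(√(R(2, 2) + 8)) + 620) = (2*0 - 2853)/(√2*√(√(2/2 + 8)) + 620) = (0 - 2853)/(√2*√(√(2*(½) + 8)) + 620) = -2853/(√2*√(√(1 + 8)) + 620) = -2853/(√2*√(√9) + 620) = -2853/(√2*√3 + 620) = -2853/(√6 + 620) = -2853/(620 + √6)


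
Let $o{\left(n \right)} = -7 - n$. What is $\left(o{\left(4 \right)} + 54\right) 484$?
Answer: $20812$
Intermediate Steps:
$\left(o{\left(4 \right)} + 54\right) 484 = \left(\left(-7 - 4\right) + 54\right) 484 = \left(-11 + 54\right) 484 = 43 \cdot 484 = 20812$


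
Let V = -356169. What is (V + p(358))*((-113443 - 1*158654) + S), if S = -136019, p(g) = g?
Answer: 145212162076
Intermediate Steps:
(V + p(358))*((-113443 - 1*158654) + S) = (-356169 + 358)*((-113443 - 1*158654) - 136019) = -355811*((-113443 - 158654) - 136019) = -355811*(-272097 - 136019) = -355811*(-408116) = 145212162076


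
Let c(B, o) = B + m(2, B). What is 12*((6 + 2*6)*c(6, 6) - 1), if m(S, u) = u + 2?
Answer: 3012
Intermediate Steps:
m(S, u) = 2 + u
c(B, o) = 2 + 2*B (c(B, o) = B + (2 + B) = 2 + 2*B)
12*((6 + 2*6)*c(6, 6) - 1) = 12*((6 + 2*6)*(2 + 2*6) - 1) = 12*((6 + 12)*(2 + 12) - 1) = 12*(18*14 - 1) = 12*(252 - 1) = 12*251 = 3012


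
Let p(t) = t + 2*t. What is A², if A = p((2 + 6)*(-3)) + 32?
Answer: 1600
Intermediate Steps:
p(t) = 3*t
A = -40 (A = 3*((2 + 6)*(-3)) + 32 = 3*(8*(-3)) + 32 = 3*(-24) + 32 = -72 + 32 = -40)
A² = (-40)² = 1600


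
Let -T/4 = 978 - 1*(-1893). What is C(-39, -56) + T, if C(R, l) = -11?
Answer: -11495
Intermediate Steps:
T = -11484 (T = -4*(978 - 1*(-1893)) = -4*(978 + 1893) = -4*2871 = -11484)
C(-39, -56) + T = -11 - 11484 = -11495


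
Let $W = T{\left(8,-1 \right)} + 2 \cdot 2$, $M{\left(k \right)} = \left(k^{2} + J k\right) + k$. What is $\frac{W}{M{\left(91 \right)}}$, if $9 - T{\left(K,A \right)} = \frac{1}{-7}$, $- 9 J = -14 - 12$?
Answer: $\frac{414}{271999} \approx 0.0015221$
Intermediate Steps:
$J = \frac{26}{9}$ ($J = - \frac{-14 - 12}{9} = \left(- \frac{1}{9}\right) \left(-26\right) = \frac{26}{9} \approx 2.8889$)
$T{\left(K,A \right)} = \frac{64}{7}$ ($T{\left(K,A \right)} = 9 - \frac{1}{-7} = 9 - - \frac{1}{7} = 9 + \frac{1}{7} = \frac{64}{7}$)
$M{\left(k \right)} = k^{2} + \frac{35 k}{9}$ ($M{\left(k \right)} = \left(k^{2} + \frac{26 k}{9}\right) + k = k^{2} + \frac{35 k}{9}$)
$W = \frac{92}{7}$ ($W = \frac{64}{7} + 2 \cdot 2 = \frac{64}{7} + 4 = \frac{92}{7} \approx 13.143$)
$\frac{W}{M{\left(91 \right)}} = \frac{92}{7 \cdot \frac{1}{9} \cdot 91 \left(35 + 9 \cdot 91\right)} = \frac{92}{7 \cdot \frac{1}{9} \cdot 91 \left(35 + 819\right)} = \frac{92}{7 \cdot \frac{1}{9} \cdot 91 \cdot 854} = \frac{92}{7 \cdot \frac{77714}{9}} = \frac{92}{7} \cdot \frac{9}{77714} = \frac{414}{271999}$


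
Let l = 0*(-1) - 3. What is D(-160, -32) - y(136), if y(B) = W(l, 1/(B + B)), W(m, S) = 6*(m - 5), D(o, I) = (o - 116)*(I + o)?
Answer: 53040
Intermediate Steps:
l = -3 (l = 0 - 3 = -3)
D(o, I) = (-116 + o)*(I + o)
W(m, S) = -30 + 6*m (W(m, S) = 6*(-5 + m) = -30 + 6*m)
y(B) = -48 (y(B) = -30 + 6*(-3) = -30 - 18 = -48)
D(-160, -32) - y(136) = ((-160)**2 - 116*(-32) - 116*(-160) - 32*(-160)) - 1*(-48) = (25600 + 3712 + 18560 + 5120) + 48 = 52992 + 48 = 53040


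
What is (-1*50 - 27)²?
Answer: 5929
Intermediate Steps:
(-1*50 - 27)² = (-50 - 27)² = (-77)² = 5929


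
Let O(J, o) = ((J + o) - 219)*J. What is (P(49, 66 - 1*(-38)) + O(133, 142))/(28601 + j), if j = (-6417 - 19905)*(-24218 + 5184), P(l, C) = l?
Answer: 7497/501041549 ≈ 1.4963e-5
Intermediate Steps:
j = 501012948 (j = -26322*(-19034) = 501012948)
O(J, o) = J*(-219 + J + o) (O(J, o) = (-219 + J + o)*J = J*(-219 + J + o))
(P(49, 66 - 1*(-38)) + O(133, 142))/(28601 + j) = (49 + 133*(-219 + 133 + 142))/(28601 + 501012948) = (49 + 133*56)/501041549 = (49 + 7448)*(1/501041549) = 7497*(1/501041549) = 7497/501041549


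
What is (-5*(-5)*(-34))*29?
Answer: -24650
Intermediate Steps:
(-5*(-5)*(-34))*29 = (25*(-34))*29 = -850*29 = -24650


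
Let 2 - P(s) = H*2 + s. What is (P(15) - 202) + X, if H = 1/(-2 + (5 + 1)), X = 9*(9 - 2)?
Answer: -305/2 ≈ -152.50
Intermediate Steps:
X = 63 (X = 9*7 = 63)
H = ¼ (H = 1/(-2 + 6) = 1/4 = ¼ ≈ 0.25000)
P(s) = 3/2 - s (P(s) = 2 - ((¼)*2 + s) = 2 - (½ + s) = 2 + (-½ - s) = 3/2 - s)
(P(15) - 202) + X = ((3/2 - 1*15) - 202) + 63 = ((3/2 - 15) - 202) + 63 = (-27/2 - 202) + 63 = -431/2 + 63 = -305/2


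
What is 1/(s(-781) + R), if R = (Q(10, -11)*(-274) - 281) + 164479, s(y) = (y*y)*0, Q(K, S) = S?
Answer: 1/167212 ≈ 5.9804e-6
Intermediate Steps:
s(y) = 0 (s(y) = y²*0 = 0)
R = 167212 (R = (-11*(-274) - 281) + 164479 = (3014 - 281) + 164479 = 2733 + 164479 = 167212)
1/(s(-781) + R) = 1/(0 + 167212) = 1/167212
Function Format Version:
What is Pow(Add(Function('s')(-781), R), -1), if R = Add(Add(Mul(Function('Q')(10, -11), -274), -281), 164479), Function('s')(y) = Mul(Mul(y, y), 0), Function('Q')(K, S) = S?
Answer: Rational(1, 167212) ≈ 5.9804e-6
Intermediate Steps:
Function('s')(y) = 0 (Function('s')(y) = Mul(Pow(y, 2), 0) = 0)
R = 167212 (R = Add(Add(Mul(-11, -274), -281), 164479) = Add(Add(3014, -281), 164479) = Add(2733, 164479) = 167212)
Pow(Add(Function('s')(-781), R), -1) = Pow(Add(0, 167212), -1) = Pow(167212, -1) = Rational(1, 167212)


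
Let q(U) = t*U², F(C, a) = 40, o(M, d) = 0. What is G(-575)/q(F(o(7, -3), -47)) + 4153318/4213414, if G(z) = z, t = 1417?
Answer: 188279597131/191053044416 ≈ 0.98548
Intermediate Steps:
q(U) = 1417*U²
G(-575)/q(F(o(7, -3), -47)) + 4153318/4213414 = -575/(1417*40²) + 4153318/4213414 = -575/(1417*1600) + 4153318*(1/4213414) = -575/2267200 + 2076659/2106707 = -575*1/2267200 + 2076659/2106707 = -23/90688 + 2076659/2106707 = 188279597131/191053044416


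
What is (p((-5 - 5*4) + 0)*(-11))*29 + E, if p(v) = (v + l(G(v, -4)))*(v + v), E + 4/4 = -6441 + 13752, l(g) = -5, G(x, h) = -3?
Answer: -471190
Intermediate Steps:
E = 7310 (E = -1 + (-6441 + 13752) = -1 + 7311 = 7310)
p(v) = 2*v*(-5 + v) (p(v) = (v - 5)*(v + v) = (-5 + v)*(2*v) = 2*v*(-5 + v))
(p((-5 - 5*4) + 0)*(-11))*29 + E = ((2*((-5 - 5*4) + 0)*(-5 + ((-5 - 5*4) + 0)))*(-11))*29 + 7310 = ((2*((-5 - 20) + 0)*(-5 + ((-5 - 20) + 0)))*(-11))*29 + 7310 = ((2*(-25 + 0)*(-5 + (-25 + 0)))*(-11))*29 + 7310 = ((2*(-25)*(-5 - 25))*(-11))*29 + 7310 = ((2*(-25)*(-30))*(-11))*29 + 7310 = (1500*(-11))*29 + 7310 = -16500*29 + 7310 = -478500 + 7310 = -471190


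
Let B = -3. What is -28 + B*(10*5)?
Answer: -178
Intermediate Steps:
-28 + B*(10*5) = -28 - 30*5 = -28 - 3*50 = -28 - 150 = -178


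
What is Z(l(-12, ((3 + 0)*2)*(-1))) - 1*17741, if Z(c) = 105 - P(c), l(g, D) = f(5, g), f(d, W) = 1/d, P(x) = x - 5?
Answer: -88156/5 ≈ -17631.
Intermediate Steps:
P(x) = -5 + x
l(g, D) = ⅕ (l(g, D) = 1/5 = ⅕)
Z(c) = 110 - c (Z(c) = 105 - (-5 + c) = 105 + (5 - c) = 110 - c)
Z(l(-12, ((3 + 0)*2)*(-1))) - 1*17741 = (110 - 1*⅕) - 1*17741 = (110 - ⅕) - 17741 = 549/5 - 17741 = -88156/5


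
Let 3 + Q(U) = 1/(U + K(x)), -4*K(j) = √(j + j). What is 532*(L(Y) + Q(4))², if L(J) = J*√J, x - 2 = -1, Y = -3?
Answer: -166874568/16129 - 742672*√2/16129 - 6384*I*√6/127 + 1114008*I*√3/127 ≈ -10411.0 + 15070.0*I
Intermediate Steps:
x = 1 (x = 2 - 1 = 1)
L(J) = J^(3/2)
K(j) = -√2*√j/4 (K(j) = -√(j + j)/4 = -√2*√j/4)
Q(U) = -3 + 1/(U - √2/4) (Q(U) = -3 + 1/(U - √2*√1/4) = -3 + 1/(U - ¼*√2*1) = -3 + 1/(U - √2/4))
532*(L(Y) + Q(4))² = 532*((-3)^(3/2) + (4 - 12*4 + 3*√2)/(-√2 + 4*4))² = 532*(-3*I*√3 + (4 - 48 + 3*√2)/(-√2 + 16))² = 532*(-3*I*√3 + (-44 + 3*√2)/(16 - √2))² = 532*((-44 + 3*√2)/(16 - √2) - 3*I*√3)²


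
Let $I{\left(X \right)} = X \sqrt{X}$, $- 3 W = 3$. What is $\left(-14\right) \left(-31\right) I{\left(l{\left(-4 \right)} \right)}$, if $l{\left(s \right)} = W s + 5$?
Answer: $11718$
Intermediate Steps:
$W = -1$ ($W = \left(- \frac{1}{3}\right) 3 = -1$)
$l{\left(s \right)} = 5 - s$ ($l{\left(s \right)} = - s + 5 = 5 - s$)
$I{\left(X \right)} = X^{\frac{3}{2}}$
$\left(-14\right) \left(-31\right) I{\left(l{\left(-4 \right)} \right)} = \left(-14\right) \left(-31\right) \left(5 - -4\right)^{\frac{3}{2}} = 434 \left(5 + 4\right)^{\frac{3}{2}} = 434 \cdot 9^{\frac{3}{2}} = 434 \cdot 27 = 11718$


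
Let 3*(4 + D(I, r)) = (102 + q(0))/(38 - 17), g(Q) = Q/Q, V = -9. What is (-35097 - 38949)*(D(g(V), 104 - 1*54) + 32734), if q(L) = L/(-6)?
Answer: -2423645464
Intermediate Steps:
q(L) = -L/6 (q(L) = L*(-⅙) = -L/6)
g(Q) = 1
D(I, r) = -50/21 (D(I, r) = -4 + ((102 - ⅙*0)/(38 - 17))/3 = -4 + ((102 + 0)/21)/3 = -4 + (102*(1/21))/3 = -4 + (⅓)*(34/7) = -4 + 34/21 = -50/21)
(-35097 - 38949)*(D(g(V), 104 - 1*54) + 32734) = (-35097 - 38949)*(-50/21 + 32734) = -74046*687364/21 = -2423645464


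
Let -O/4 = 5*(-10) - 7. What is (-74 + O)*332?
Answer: 51128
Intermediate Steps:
O = 228 (O = -4*(5*(-10) - 7) = -4*(-50 - 7) = -4*(-57) = 228)
(-74 + O)*332 = (-74 + 228)*332 = 154*332 = 51128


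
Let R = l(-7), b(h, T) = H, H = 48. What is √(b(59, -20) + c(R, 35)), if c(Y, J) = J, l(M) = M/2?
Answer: √83 ≈ 9.1104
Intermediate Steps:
b(h, T) = 48
l(M) = M/2 (l(M) = M*(½) = M/2)
R = -7/2 (R = (½)*(-7) = -7/2 ≈ -3.5000)
√(b(59, -20) + c(R, 35)) = √(48 + 35) = √83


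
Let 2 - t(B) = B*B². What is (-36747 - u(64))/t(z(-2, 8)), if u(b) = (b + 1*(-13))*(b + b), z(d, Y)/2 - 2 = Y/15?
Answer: 146053125/432226 ≈ 337.91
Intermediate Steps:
z(d, Y) = 4 + 2*Y/15 (z(d, Y) = 4 + 2*(Y/15) = 4 + 2*Y/15)
u(b) = 2*b*(-13 + b) (u(b) = (b - 13)*(2*b) = (-13 + b)*(2*b) = 2*b*(-13 + b))
t(B) = 2 - B³ (t(B) = 2 - B*B² = 2 - B³)
(-36747 - u(64))/t(z(-2, 8)) = (-36747 - 2*64*(-13 + 64))/(2 - (4 + (2/15)*8)³) = (-36747 - 2*64*51)/(2 - (4 + 16/15)³) = (-36747 - 1*6528)/(2 - (76/15)³) = (-36747 - 6528)/(2 - 1*438976/3375) = -43275/(2 - 438976/3375) = -43275/(-432226/3375) = -43275*(-3375/432226) = 146053125/432226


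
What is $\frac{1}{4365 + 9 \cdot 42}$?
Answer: $\frac{1}{4743} \approx 0.00021084$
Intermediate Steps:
$\frac{1}{4365 + 9 \cdot 42} = \frac{1}{4365 + 378} = \frac{1}{4743}$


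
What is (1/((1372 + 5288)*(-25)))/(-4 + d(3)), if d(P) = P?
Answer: 1/166500 ≈ 6.0060e-6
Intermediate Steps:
(1/((1372 + 5288)*(-25)))/(-4 + d(3)) = (1/((1372 + 5288)*(-25)))/(-4 + 3) = (-1/25/6660)/(-1) = -(-1)/(6660*25) = -1*(-1/166500) = 1/166500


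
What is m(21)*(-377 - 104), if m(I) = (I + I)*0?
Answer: 0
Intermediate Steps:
m(I) = 0 (m(I) = (2*I)*0 = 0)
m(21)*(-377 - 104) = 0*(-377 - 104) = 0*(-481) = 0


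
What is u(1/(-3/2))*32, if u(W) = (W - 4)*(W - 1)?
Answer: 2240/9 ≈ 248.89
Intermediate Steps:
u(W) = (-1 + W)*(-4 + W) (u(W) = (-4 + W)*(-1 + W) = (-1 + W)*(-4 + W))
u(1/(-3/2))*32 = (4 + (1/(-3/2))² - 5/((-3/2)))*32 = (4 + (1/(-3*½))² - 5/((-3*½)))*32 = (4 + (1/(-3/2))² - 5/(-3/2))*32 = (4 + (-⅔)² - 5*(-⅔))*32 = (4 + 4/9 + 10/3)*32 = (70/9)*32 = 2240/9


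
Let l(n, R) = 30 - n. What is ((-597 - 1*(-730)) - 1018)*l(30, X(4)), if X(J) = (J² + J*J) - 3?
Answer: 0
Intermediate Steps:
X(J) = -3 + 2*J² (X(J) = (J² + J²) - 3 = 2*J² - 3 = -3 + 2*J²)
((-597 - 1*(-730)) - 1018)*l(30, X(4)) = ((-597 - 1*(-730)) - 1018)*(30 - 1*30) = ((-597 + 730) - 1018)*(30 - 30) = (133 - 1018)*0 = -885*0 = 0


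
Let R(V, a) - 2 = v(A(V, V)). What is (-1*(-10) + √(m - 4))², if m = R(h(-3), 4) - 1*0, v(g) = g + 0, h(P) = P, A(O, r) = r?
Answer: (10 + I*√5)² ≈ 95.0 + 44.721*I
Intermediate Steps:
v(g) = g
R(V, a) = 2 + V
m = -1 (m = (2 - 3) - 1*0 = -1 + 0 = -1)
(-1*(-10) + √(m - 4))² = (-1*(-10) + √(-1 - 4))² = (10 + √(-5))² = (10 + I*√5)²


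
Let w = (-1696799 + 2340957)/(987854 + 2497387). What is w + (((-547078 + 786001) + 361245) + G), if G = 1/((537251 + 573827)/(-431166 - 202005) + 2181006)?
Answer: 2888572752485759770561619/4812938815355766468 ≈ 6.0017e+5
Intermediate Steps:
G = 633171/1380948638948 (G = 1/(1111078/(-633171) + 2181006) = 1/(1111078*(-1/633171) + 2181006) = 1/(-1111078/633171 + 2181006) = 1/(1380948638948/633171) = 633171/1380948638948 ≈ 4.5850e-7)
w = 644158/3485241 ≈ 0.18482
w + (((-547078 + 786001) + 361245) + G) = 644158/3485241 + (((-547078 + 786001) + 361245) + 633171/1380948638948) = 644158/3485241 + ((238923 + 361245) + 633171/1380948638948) = 644158/3485241 + (600168 + 633171/1380948638948) = 644158/3485241 + 828801182740776435/1380948638948 = 2888572752485759770561619/4812938815355766468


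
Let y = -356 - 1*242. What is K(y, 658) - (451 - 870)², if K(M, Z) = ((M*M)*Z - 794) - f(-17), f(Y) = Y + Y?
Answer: 235127111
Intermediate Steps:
y = -598 (y = -356 - 242 = -598)
f(Y) = 2*Y
K(M, Z) = -760 + Z*M² (K(M, Z) = ((M*M)*Z - 794) - 2*(-17) = (M²*Z - 794) - 1*(-34) = (Z*M² - 794) + 34 = (-794 + Z*M²) + 34 = -760 + Z*M²)
K(y, 658) - (451 - 870)² = (-760 + 658*(-598)²) - (451 - 870)² = (-760 + 658*357604) - 1*(-419)² = (-760 + 235303432) - 1*175561 = 235302672 - 175561 = 235127111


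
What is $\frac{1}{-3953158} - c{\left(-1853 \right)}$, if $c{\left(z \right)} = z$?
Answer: $\frac{7325201773}{3953158} \approx 1853.0$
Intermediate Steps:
$\frac{1}{-3953158} - c{\left(-1853 \right)} = \frac{1}{-3953158} - -1853 = - \frac{1}{3953158} + 1853 = \frac{7325201773}{3953158}$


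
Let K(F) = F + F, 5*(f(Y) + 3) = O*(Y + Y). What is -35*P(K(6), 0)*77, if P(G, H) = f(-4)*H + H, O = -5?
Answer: 0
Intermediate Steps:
f(Y) = -3 - 2*Y (f(Y) = -3 + (-5*(Y + Y))/5 = -3 + (-10*Y)/5 = -3 - 2*Y)
K(F) = 2*F
P(G, H) = 6*H (P(G, H) = (-3 - 2*(-4))*H + H = (-3 + 8)*H + H = 5*H + H = 6*H)
-35*P(K(6), 0)*77 = -210*0*77 = -35*0*77 = 0*77 = 0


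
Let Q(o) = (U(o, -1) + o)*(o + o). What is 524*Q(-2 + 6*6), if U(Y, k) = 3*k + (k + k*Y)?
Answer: -142528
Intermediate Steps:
U(Y, k) = 4*k + Y*k (U(Y, k) = 3*k + (k + Y*k) = 4*k + Y*k)
Q(o) = -8*o (Q(o) = (-(4 + o) + o)*(o + o) = ((-4 - o) + o)*(2*o) = -8*o)
524*Q(-2 + 6*6) = 524*(-8*(-2 + 6*6)) = 524*(-8*(-2 + 36)) = 524*(-8*34) = 524*(-272) = -142528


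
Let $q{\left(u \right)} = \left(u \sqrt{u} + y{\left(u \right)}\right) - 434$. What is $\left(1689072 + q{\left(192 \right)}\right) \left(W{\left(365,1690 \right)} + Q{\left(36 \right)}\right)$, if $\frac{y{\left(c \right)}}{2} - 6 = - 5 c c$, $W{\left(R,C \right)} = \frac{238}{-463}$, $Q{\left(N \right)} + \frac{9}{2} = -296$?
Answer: $- \frac{183969133695}{463} - \frac{214071552 \sqrt{3}}{463} \approx -3.9814 \cdot 10^{8}$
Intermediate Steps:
$Q{\left(N \right)} = - \frac{601}{2}$ ($Q{\left(N \right)} = - \frac{9}{2} - 296 = - \frac{601}{2}$)
$W{\left(R,C \right)} = - \frac{238}{463}$ ($W{\left(R,C \right)} = 238 \left(- \frac{1}{463}\right) = - \frac{238}{463}$)
$y{\left(c \right)} = 12 - 10 c^{2}$ ($y{\left(c \right)} = 12 + 2 - 5 c c = 12 + 2 \left(- 5 c^{2}\right) = 12 - 10 c^{2}$)
$q{\left(u \right)} = -422 + u^{\frac{3}{2}} - 10 u^{2}$ ($q{\left(u \right)} = \left(u \sqrt{u} - \left(-12 + 10 u^{2}\right)\right) - 434 = \left(u^{\frac{3}{2}} - \left(-12 + 10 u^{2}\right)\right) - 434 = \left(12 + u^{\frac{3}{2}} - 10 u^{2}\right) - 434 = -422 + u^{\frac{3}{2}} - 10 u^{2}$)
$\left(1689072 + q{\left(192 \right)}\right) \left(W{\left(365,1690 \right)} + Q{\left(36 \right)}\right) = \left(1689072 - \left(422 + 368640 - 1536 \sqrt{3}\right)\right) \left(- \frac{238}{463} - \frac{601}{2}\right) = \left(1689072 - \left(369062 - 1536 \sqrt{3}\right)\right) \left(- \frac{278739}{926}\right) = \left(1320010 + 1536 \sqrt{3}\right) \left(- \frac{278739}{926}\right) = - \frac{183969133695}{463} - \frac{214071552 \sqrt{3}}{463}$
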